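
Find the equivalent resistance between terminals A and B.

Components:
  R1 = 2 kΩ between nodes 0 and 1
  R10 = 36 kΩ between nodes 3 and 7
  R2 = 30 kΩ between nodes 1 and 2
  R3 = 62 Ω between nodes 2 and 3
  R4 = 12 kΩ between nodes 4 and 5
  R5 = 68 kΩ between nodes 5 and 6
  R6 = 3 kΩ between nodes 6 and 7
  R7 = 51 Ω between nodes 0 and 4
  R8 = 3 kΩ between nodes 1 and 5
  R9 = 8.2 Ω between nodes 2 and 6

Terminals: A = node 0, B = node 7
The network is not a plain series/parallel combination. Inject a 1 A test current into terminal A (node 0) and return it from terminal B (node 7); then R_eq = V_A / (1 A).
Nodal analysis, taking node 7 as the 0 V reference.
Current source I_test pushes 1 A into node 0 and draws it out of node 7.
KCL at each unknown node (sum of currents leaving = 0; resistances in Ω):
  Node 0: (V_0 - V_1)/2000 + (V_0 - V_4)/51 - 1 = 0
  Node 1: (V_1 - V_0)/2000 + (V_1 - V_2)/30000 + (V_1 - V_5)/3000 = 0
  Node 2: (V_2 - V_1)/30000 + (V_2 - V_3)/62 + (V_2 - V_6)/8.2 = 0
  Node 3: (V_3 - V_2)/62 + (V_3 - 0)/36000 = 0
  Node 4: (V_4 - V_0)/51 + (V_4 - V_5)/12000 = 0
  Node 5: (V_5 - V_1)/3000 + (V_5 - V_4)/12000 + (V_5 - V_6)/68000 = 0
  Node 6: (V_6 - V_2)/8.2 + (V_6 - V_5)/68000 + (V_6 - 0)/3000 = 0
Collecting terms (coefficients in siemens):
  0.02011·V_0 - 0.0005·V_1 - 0.01961·V_4 = 1
  0.0008667·V_1 - 0.0005·V_0 - 0.00003333·V_2 - 0.0003333·V_5 = 0
  0.1381·V_2 - 0.00003333·V_1 - 0.01613·V_3 - 0.122·V_6 = 0
  0.01616·V_3 - 0.01613·V_2 = 0
  0.01969·V_4 - 0.01961·V_0 - 0.00008333·V_5 = 0
  0.0004314·V_5 - 0.0003333·V_1 - 0.00008333·V_4 - 0.00001471·V_6 = 0
  0.1223·V_6 - 0.122·V_2 - 0.00001471·V_5 = 0
Solving these 7 simultaneous equations (Gaussian elimination) gives:
  V_0 = 25370 V, V_1 = 23710 V, V_2 = 2774 V, V_3 = 2770 V
  V_4 = 25360 V, V_5 = 23310 V, V_6 = 2769 V
R_eq = V_0 / 1 A = 25370 Ω = 25.37 kΩ

Final answer: 25.37 kΩ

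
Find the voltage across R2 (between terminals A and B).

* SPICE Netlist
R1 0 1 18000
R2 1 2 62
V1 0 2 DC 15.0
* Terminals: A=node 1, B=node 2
R1 and R2 are in series across V1 (node 0 → node 1 → node 2), and the output A–B is taken across R2, so this is a voltage divider.
Series current: I = V1/(R1 + R2) = 15/(18000 + 62) = 15/18060 = 0.0008305 A
V_R2 = I × R2 = V1 × R2/(R1 + R2) = 15 × 62/18060 = 0.05149 V

Final answer: 0.05149 V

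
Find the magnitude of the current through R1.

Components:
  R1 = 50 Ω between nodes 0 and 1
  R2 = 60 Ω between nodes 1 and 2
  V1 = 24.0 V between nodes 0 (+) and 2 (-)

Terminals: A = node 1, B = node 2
Nodal analysis, taking node 2 as the 0 V reference.
Source V1 fixes V_0 = 24 V.
KCL at each unknown node (sum of currents leaving = 0; resistances in Ω):
  Node 1: (V_1 - 24)/50 + (V_1 - 0)/60 = 0
Collecting terms: 0.03667 × V_1 = 0.48  =>  V_1 = 13.09 V
I_R1 = (V_0 - V_1)/R1 = (24 - 13.09)/50 = 0.2182 A
|I_R1| = 0.2182 A

Final answer: |I_R1| = 0.2182 A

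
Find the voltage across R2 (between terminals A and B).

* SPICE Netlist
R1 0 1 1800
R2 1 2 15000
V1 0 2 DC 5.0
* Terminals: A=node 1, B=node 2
R1 and R2 are in series across V1 (node 0 → node 1 → node 2), and the output A–B is taken across R2, so this is a voltage divider.
Series current: I = V1/(R1 + R2) = 5/(1800 + 15000) = 5/16800 = 0.0002976 A
V_R2 = I × R2 = V1 × R2/(R1 + R2) = 5 × 15000/16800 = 4.464 V

Final answer: 4.464 V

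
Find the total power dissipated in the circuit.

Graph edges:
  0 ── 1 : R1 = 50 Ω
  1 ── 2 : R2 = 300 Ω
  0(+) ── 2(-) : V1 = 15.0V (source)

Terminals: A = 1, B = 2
Nodal analysis, taking node 2 as the 0 V reference.
Source V1 fixes V_0 = 15 V.
KCL at each unknown node (sum of currents leaving = 0; resistances in Ω):
  Node 1: (V_1 - 15)/50 + (V_1 - 0)/300 = 0
Collecting terms: 0.02333 × V_1 = 0.3  =>  V_1 = 12.86 V
Power in each resistor, P = (ΔV)²/R:
  P_R1 = (15 - 12.86)²/50 = 0.09184 W
  P_R2 = (12.86 - 0)²/300 = 0.551 W
P_total = P_R1 + P_R2 = 0.6429 W

Final answer: 0.6429 W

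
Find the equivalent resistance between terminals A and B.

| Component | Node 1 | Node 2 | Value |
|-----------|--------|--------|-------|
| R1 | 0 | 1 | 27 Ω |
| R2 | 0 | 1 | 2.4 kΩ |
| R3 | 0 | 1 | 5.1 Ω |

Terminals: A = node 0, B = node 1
Reduce the network between node 0 (A) and node 1 (B) by series/parallel combination:
  Rp1 = R1 ‖ R2 ‖ R3 (parallel, all between nodes 0 and 1) = 1/(1/27 + 1/2400 + 1/5.1) = 4.282 Ω
R_eq = 4.282 Ω

Final answer: 4.282 Ω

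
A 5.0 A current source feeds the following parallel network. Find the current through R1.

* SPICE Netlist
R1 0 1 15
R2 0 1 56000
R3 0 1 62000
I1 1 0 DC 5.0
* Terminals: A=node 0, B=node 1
All resistors sit directly between nodes 0 and 1, so they are in parallel and share one voltage V; the full source current 5 A splits among them.
1/R_par = 1/15 + 1/56000 + 1/62000 = 0.0667 S  =>  R_par = 14.99 Ω
V = I × R_par = 5 × 14.99 = 74.96 V
I_R1 = V/R1 = 74.96/15 = 4.997 A

Final answer: 4.997 A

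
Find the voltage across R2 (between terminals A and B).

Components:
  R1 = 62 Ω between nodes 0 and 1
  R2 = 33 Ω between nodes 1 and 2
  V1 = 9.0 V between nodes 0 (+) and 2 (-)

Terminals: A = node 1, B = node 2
R1 and R2 are in series across V1 (node 0 → node 1 → node 2), and the output A–B is taken across R2, so this is a voltage divider.
Series current: I = V1/(R1 + R2) = 9/(62 + 33) = 9/95 = 0.09474 A
V_R2 = I × R2 = V1 × R2/(R1 + R2) = 9 × 33/95 = 3.126 V

Final answer: 3.126 V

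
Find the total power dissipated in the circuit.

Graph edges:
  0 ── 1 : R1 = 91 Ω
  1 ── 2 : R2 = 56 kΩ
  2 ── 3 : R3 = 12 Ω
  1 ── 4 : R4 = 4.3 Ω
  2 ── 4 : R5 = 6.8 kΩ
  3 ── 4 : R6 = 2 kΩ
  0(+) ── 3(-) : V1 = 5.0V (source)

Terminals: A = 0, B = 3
Nodal analysis, taking node 3 as the 0 V reference.
Source V1 fixes V_0 = 5 V.
KCL at each unknown node (sum of currents leaving = 0; resistances in Ω):
  Node 1: (V_1 - 5)/91 + (V_1 - V_2)/56000 + (V_1 - V_4)/4.3 = 0
  Node 2: (V_2 - V_1)/56000 + (V_2 - 0)/12 + (V_2 - V_4)/6800 = 0
  Node 4: (V_4 - V_1)/4.3 + (V_4 - V_2)/6800 + (V_4 - 0)/2000 = 0
Collecting terms (coefficients in siemens):
  0.2436·V_1 - 0.00001786·V_2 - 0.2326·V_4 = 0.05495
  0.0835·V_2 - 0.00001786·V_1 - 0.0001471·V_4 = 0
  0.2332·V_4 - 0.2326·V_1 - 0.0001471·V_2 = 0
Solving these 3 simultaneous equations (Gaussian elimination) gives:
  V_1 = 4.716 V, V_2 = 0.009291 V, V_4 = 4.703 V
Power in each resistor, P = (ΔV)²/R:
  P_R1 = (5 - 4.716)²/91 = 0.0008889 W
  P_R2 = (4.716 - 0.009291)²/56000 = 0.0003955 W
  P_R3 = (0.009291 - 0)²/12 = 0.000007193 W
  P_R4 = (4.716 - 4.703)²/4.3 = 0.00003978 W
  P_R5 = (0.009291 - 4.703)²/6800 = 0.003239 W
  P_R6 = (0 - 4.703)²/2000 = 0.01106 W
P_total = P_R1 + P_R2 + P_R3 + P_R4 + P_R5 + P_R6 = 0.01563 W

Final answer: 0.01563 W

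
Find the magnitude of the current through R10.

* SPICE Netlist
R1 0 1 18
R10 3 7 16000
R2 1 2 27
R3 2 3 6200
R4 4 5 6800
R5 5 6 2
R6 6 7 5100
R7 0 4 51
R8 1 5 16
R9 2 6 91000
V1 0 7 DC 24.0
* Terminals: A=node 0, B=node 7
Nodal analysis, taking node 7 as the 0 V reference.
Source V1 fixes V_0 = 24 V.
KCL at each unknown node (sum of currents leaving = 0; resistances in Ω):
  Node 1: (V_1 - 24)/18 + (V_1 - V_2)/27 + (V_1 - V_5)/16 = 0
  Node 2: (V_2 - V_1)/27 + (V_2 - V_3)/6200 + (V_2 - V_6)/91000 = 0
  Node 3: (V_3 - V_2)/6200 + (V_3 - 0)/16000 = 0
  Node 4: (V_4 - V_5)/6800 + (V_4 - 24)/51 = 0
  Node 5: (V_5 - V_4)/6800 + (V_5 - V_6)/2 + (V_5 - V_1)/16 = 0
  Node 6: (V_6 - V_5)/2 + (V_6 - 0)/5100 + (V_6 - V_2)/91000 = 0
Collecting terms (coefficients in siemens):
  0.1551·V_1 - 0.03704·V_2 - 0.0625·V_5 = 1.333
  0.03721·V_2 - 0.03704·V_1 - 0.0001613·V_3 - 0.00001099·V_6 = 0
  0.0002238·V_3 - 0.0001613·V_2 = 0
  0.01975·V_4 - 0.0001471·V_5 = 0.4706
  0.5626·V_5 - 0.0625·V_1 - 0.0001471·V_4 - 0.5·V_6 = 0
  0.5002·V_6 - 0.00001099·V_2 - 0.5·V_5 = 0
Solving these 6 simultaneous equations (Gaussian elimination) gives:
  V_1 = 23.9 V, V_2 = 23.87 V, V_3 = 17.2 V, V_4 = 24 V
  V_5 = 23.82 V, V_6 = 23.81 V
I_R10 = (V_3 - V_7)/R10 = (17.2 - 0)/16000 = 0.001075 A
|I_R10| = 0.001075 A

Final answer: |I_R10| = 0.001075 A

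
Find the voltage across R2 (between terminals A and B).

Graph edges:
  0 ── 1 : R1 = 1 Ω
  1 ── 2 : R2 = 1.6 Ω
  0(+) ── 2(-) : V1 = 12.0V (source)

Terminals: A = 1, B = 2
R1 and R2 are in series across V1 (node 0 → node 1 → node 2), and the output A–B is taken across R2, so this is a voltage divider.
Series current: I = V1/(R1 + R2) = 12/(1 + 1.6) = 12/2.6 = 4.615 A
V_R2 = I × R2 = V1 × R2/(R1 + R2) = 12 × 1.6/2.6 = 7.385 V

Final answer: 7.385 V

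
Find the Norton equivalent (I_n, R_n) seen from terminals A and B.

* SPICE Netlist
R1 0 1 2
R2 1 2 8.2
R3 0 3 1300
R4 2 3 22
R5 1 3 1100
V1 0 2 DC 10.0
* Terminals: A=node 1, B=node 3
Find the Thévenin equivalent first; then I_n = V_th/R_th and R_n = R_th.
Step 1 — V_th is the open-circuit voltage V_A - V_B (nothing connected across the terminals).
Nodal analysis, taking node 2 as the 0 V reference.
Source V1 fixes V_0 = 10 V.
KCL at each unknown node (sum of currents leaving = 0; resistances in Ω):
  Node 1: (V_1 - 10)/2 + (V_1 - 0)/8.2 + (V_1 - V_3)/1100 = 0
  Node 3: (V_3 - 10)/1300 + (V_3 - 0)/22 + (V_3 - V_1)/1100 = 0
Collecting terms (coefficients in siemens):
  0.6229·V_1 - 0.0009091·V_3 = 5
  0.04713·V_3 - 0.0009091·V_1 = 0.007692
Determinant D = (0.6229)(0.04713) - (-0.0009091)(-0.0009091) = 0.02936
V_1 = [(5)(0.04713) - (-0.0009091)(0.007692)]/D = 8.028 V
V_3 = [(0.6229)(0.007692) - (5)(-0.0009091)]/D = 0.318 V
V_th = V_1 - V_3 = 8.028 - 0.318 = 7.71 V
Step 2 — R_th: zero the source — replace V1 by a short circuit (node 2 merges into node 0) — and find the resistance seen between A (node 1) and B (node 3).
Reduce the network between node 1 (A) and node 3 (B) by series/parallel combination:
  Rp1 = R1 ‖ R2 (parallel, both between nodes 0 and 1) = 1/(1/2 + 1/8.2) = 1.608 Ω
  Rp2 = R3 ‖ R4 (parallel, both between nodes 0 and 3) = 1/(1/1300 + 1/22) = 21.63 Ω
  Rs1 = Rp1 + Rp2 (series, joined only at node 0) = 1.608 + 21.63 = 23.24 Ω
  Rp3 = R5 ‖ Rs1 (parallel, both between nodes 1 and 3) = 1/(1/1100 + 1/23.24) = 22.76 Ω
R_th = 22.76 Ω
I_n = V_th/R_th = 7.71/22.76 = 0.3387 A, and R_n = R_th = 22.76 Ω

Final answer: I_n = 0.3387 A, R_n = 22.76 Ω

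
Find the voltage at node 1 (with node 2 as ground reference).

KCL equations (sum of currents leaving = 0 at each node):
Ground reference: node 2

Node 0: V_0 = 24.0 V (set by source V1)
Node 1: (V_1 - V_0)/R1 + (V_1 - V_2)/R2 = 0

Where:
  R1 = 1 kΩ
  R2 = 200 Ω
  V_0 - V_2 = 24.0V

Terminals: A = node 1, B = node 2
Nodal analysis, taking node 2 as the 0 V reference.
Source V1 fixes V_0 = 24 V.
KCL at each unknown node (sum of currents leaving = 0; resistances in Ω):
  Node 1: (V_1 - 24)/1000 + (V_1 - 0)/200 = 0
Collecting terms: 0.006 × V_1 = 0.024  =>  V_1 = 4 V
The requested potential is V_1 = 4 V.

Final answer: V_1 = 4 V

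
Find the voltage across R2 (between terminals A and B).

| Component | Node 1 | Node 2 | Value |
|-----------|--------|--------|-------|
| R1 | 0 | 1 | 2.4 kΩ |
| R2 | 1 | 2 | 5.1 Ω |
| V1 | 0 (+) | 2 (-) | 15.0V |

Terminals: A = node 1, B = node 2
R1 and R2 are in series across V1 (node 0 → node 1 → node 2), and the output A–B is taken across R2, so this is a voltage divider.
Series current: I = V1/(R1 + R2) = 15/(2400 + 5.1) = 15/2405 = 0.006237 A
V_R2 = I × R2 = V1 × R2/(R1 + R2) = 15 × 5.1/2405 = 0.03181 V

Final answer: 0.03181 V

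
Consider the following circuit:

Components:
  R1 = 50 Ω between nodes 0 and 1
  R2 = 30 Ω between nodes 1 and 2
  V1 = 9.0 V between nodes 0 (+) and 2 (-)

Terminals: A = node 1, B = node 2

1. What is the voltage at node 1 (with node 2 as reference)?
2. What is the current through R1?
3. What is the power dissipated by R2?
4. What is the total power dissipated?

Nodal analysis, taking node 2 as the 0 V reference.
Source V1 fixes V_0 = 9 V.
KCL at each unknown node (sum of currents leaving = 0; resistances in Ω):
  Node 1: (V_1 - 9)/50 + (V_1 - 0)/30 = 0
Collecting terms: 0.05333 × V_1 = 0.18  =>  V_1 = 3.375 V
Part 1:
  Read off the nodal solution: V_1 = 3.375 V
Part 2:
  I_R1 = (V_0 - V_1)/R1 = (9 - 3.375)/50 = 0.1125 A
  Magnitude: I_R1 = 0.1125 A
Part 3:
  I_R2 = (V_1 - V_2)/R2 = (3.375 - 0)/30 = 0.1125 A
  P_R2 = I_R2² × R2 = (0.1125)² × 30 = 0.3797 W
Part 4:
  Power in each resistor, P = (ΔV)²/R:
    P_R1 = (9 - 3.375)²/50 = 0.6328 W
    P_R2 = (3.375 - 0)²/30 = 0.3797 W
  P_total = P_R1 + P_R2 = 1.012 W

Final answers:
1. V_1 = 3.375 V
2. I_R1 = 0.1125 A
3. P_R2 = 0.3797 W
4. P_total = 1.012 W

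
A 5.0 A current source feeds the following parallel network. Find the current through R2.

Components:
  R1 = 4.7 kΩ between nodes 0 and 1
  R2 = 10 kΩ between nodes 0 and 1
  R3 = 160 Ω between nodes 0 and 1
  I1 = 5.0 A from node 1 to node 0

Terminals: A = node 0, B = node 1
All resistors sit directly between nodes 0 and 1, so they are in parallel and share one voltage V; the full source current 5 A splits among them.
1/R_par = 1/4700 + 1/10000 + 1/160 = 0.006563 S  =>  R_par = 152.4 Ω
V = I × R_par = 5 × 152.4 = 761.9 V
I_R2 = V/R2 = 761.9/10000 = 0.07619 A

Final answer: 0.07619 A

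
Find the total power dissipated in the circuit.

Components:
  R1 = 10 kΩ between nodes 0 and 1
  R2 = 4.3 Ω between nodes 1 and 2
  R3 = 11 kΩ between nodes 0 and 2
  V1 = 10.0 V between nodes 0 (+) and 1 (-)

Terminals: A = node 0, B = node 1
Nodal analysis, taking node 1 as the 0 V reference.
Source V1 fixes V_0 = 10 V.
KCL at each unknown node (sum of currents leaving = 0; resistances in Ω):
  Node 2: (V_2 - 0)/4.3 + (V_2 - 10)/11000 = 0
Collecting terms: 0.2326 × V_2 = 0.0009091  =>  V_2 = 0.003908 V
Power in each resistor, P = (ΔV)²/R:
  P_R1 = (10 - 0)²/10000 = 0.01 W
  P_R2 = (0 - 0.003908)²/4.3 = 0.000003551 W
  P_R3 = (10 - 0.003908)²/11000 = 0.009084 W
P_total = P_R1 + P_R2 + P_R3 = 0.01909 W

Final answer: 0.01909 W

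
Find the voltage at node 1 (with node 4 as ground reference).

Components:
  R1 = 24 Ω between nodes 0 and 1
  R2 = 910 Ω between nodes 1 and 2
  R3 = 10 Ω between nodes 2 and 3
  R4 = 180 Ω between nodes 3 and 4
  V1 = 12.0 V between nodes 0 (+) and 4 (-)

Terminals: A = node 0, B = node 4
Nodal analysis, taking node 4 as the 0 V reference.
Source V1 fixes V_0 = 12 V.
KCL at each unknown node (sum of currents leaving = 0; resistances in Ω):
  Node 1: (V_1 - 12)/24 + (V_1 - V_2)/910 = 0
  Node 2: (V_2 - V_1)/910 + (V_2 - V_3)/10 = 0
  Node 3: (V_3 - V_2)/10 + (V_3 - 0)/180 = 0
Collecting terms (coefficients in siemens):
  0.04277·V_1 - 0.001099·V_2 = 0.5
  0.1011·V_2 - 0.001099·V_1 - 0.1·V_3 = 0
  0.1056·V_3 - 0.1·V_2 = 0
Solving these 3 simultaneous equations (Gaussian elimination) gives:
  V_1 = 11.74 V, V_2 = 2.028 V, V_3 = 1.922 V
The requested potential is V_1 = 11.74 V.

Final answer: V_1 = 11.74 V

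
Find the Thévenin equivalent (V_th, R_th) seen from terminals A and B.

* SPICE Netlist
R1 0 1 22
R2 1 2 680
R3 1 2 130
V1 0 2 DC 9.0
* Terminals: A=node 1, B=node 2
Step 1 — V_th is the open-circuit voltage V_A - V_B (nothing connected across the terminals).
Nodal analysis, taking node 2 as the 0 V reference.
Source V1 fixes V_0 = 9 V.
KCL at each unknown node (sum of currents leaving = 0; resistances in Ω):
  Node 1: (V_1 - 9)/22 + (V_1 - 0)/680 + (V_1 - 0)/130 = 0
Collecting terms: 0.05462 × V_1 = 0.4091  =>  V_1 = 7.49 V
V_th = V_1 - V_2 = 7.49 - 0 = 7.49 V
Step 2 — R_th: zero the source — replace V1 by a short circuit (node 2 merges into node 0) — and find the resistance seen between A (node 1) and B (node 0).
Reduce the network between node 1 (A) and node 0 (B) by series/parallel combination:
  Rp1 = R1 ‖ R2 ‖ R3 (parallel, all between nodes 0 and 1) = 1/(1/22 + 1/680 + 1/130) = 18.31 Ω
R_th = 18.31 Ω

Final answer: V_th = 7.49 V, R_th = 18.31 Ω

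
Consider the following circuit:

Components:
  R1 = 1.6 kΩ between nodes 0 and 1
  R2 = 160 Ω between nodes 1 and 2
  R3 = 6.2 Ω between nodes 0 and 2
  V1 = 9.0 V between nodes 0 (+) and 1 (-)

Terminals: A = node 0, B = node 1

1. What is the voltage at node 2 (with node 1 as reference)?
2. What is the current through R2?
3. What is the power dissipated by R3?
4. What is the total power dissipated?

Nodal analysis, taking node 1 as the 0 V reference.
Source V1 fixes V_0 = 9 V.
KCL at each unknown node (sum of currents leaving = 0; resistances in Ω):
  Node 2: (V_2 - 0)/160 + (V_2 - 9)/6.2 = 0
Collecting terms: 0.1675 × V_2 = 1.452  =>  V_2 = 8.664 V
Part 1:
  Read off the nodal solution: V_2 = 8.664 V
Part 2:
  I_R2 = (V_1 - V_2)/R2 = (0 - 8.664)/160 = -0.05415 A
  Magnitude: I_R2 = 0.05415 A
Part 3:
  I_R3 = (V_0 - V_2)/R3 = (9 - 8.664)/6.2 = 0.05415 A
  P_R3 = I_R3² × R3 = (0.05415)² × 6.2 = 0.01818 W
Part 4:
  Power in each resistor, P = (ΔV)²/R:
    P_R1 = (9 - 0)²/1600 = 0.05063 W
    P_R2 = (0 - 8.664)²/160 = 0.4692 W
    P_R3 = (9 - 8.664)²/6.2 = 0.01818 W
  P_total = P_R1 + P_R2 + P_R3 = 0.538 W

Final answers:
1. V_2 = 8.664 V
2. I_R2 = 0.05415 A
3. P_R3 = 0.01818 W
4. P_total = 0.538 W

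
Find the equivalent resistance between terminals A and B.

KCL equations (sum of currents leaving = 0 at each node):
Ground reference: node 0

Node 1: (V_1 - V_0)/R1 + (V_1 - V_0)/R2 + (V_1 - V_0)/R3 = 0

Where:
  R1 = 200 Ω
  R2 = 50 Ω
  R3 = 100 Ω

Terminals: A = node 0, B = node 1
Reduce the network between node 0 (A) and node 1 (B) by series/parallel combination:
  Rp1 = R1 ‖ R2 ‖ R3 (parallel, all between nodes 0 and 1) = 1/(1/200 + 1/50 + 1/100) = 28.57 Ω
R_eq = 28.57 Ω

Final answer: 28.57 Ω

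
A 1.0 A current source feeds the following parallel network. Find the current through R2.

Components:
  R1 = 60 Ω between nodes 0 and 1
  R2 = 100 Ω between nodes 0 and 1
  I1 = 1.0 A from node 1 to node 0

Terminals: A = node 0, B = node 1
All resistors sit directly between nodes 0 and 1, so they are in parallel and share one voltage V; the full source current 1 A splits among them.
1/R_par = 1/60 + 1/100 = 0.02667 S  =>  R_par = 37.5 Ω
V = I × R_par = 1 × 37.5 = 37.5 V
I_R2 = V/R2 = 37.5/100 = 0.375 A

Final answer: 0.375 A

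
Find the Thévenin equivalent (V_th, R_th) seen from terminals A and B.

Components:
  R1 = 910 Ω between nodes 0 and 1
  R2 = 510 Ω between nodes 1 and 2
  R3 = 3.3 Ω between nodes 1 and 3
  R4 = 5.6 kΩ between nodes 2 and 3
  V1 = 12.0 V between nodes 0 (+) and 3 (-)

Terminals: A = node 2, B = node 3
Step 1 — V_th is the open-circuit voltage V_A - V_B (nothing connected across the terminals).
Nodal analysis, taking node 3 as the 0 V reference.
Source V1 fixes V_0 = 12 V.
KCL at each unknown node (sum of currents leaving = 0; resistances in Ω):
  Node 1: (V_1 - 12)/910 + (V_1 - V_2)/510 + (V_1 - 0)/3.3 = 0
  Node 2: (V_2 - V_1)/510 + (V_2 - 0)/5600 = 0
Collecting terms (coefficients in siemens):
  0.3061·V_1 - 0.001961·V_2 = 0.01319
  0.002139·V_2 - 0.001961·V_1 = 0
Determinant D = (0.3061)(0.002139) - (-0.001961)(-0.001961) = 0.000651
V_1 = [(0.01319)(0.002139) - (-0.001961)(0)]/D = 0.04334 V
V_2 = [(0.3061)(0) - (0.01319)(-0.001961)]/D = 0.03972 V
V_th = V_2 - V_3 = 0.03972 - 0 = 0.03972 V
Step 2 — R_th: zero the source — replace V1 by a short circuit (node 3 merges into node 0) — and find the resistance seen between A (node 2) and B (node 0).
Reduce the network between node 2 (A) and node 0 (B) by series/parallel combination:
  Rp1 = R1 ‖ R3 (parallel, both between nodes 0 and 1) = 1/(1/910 + 1/3.3) = 3.288 Ω
  Rs1 = R2 + Rp1 (series, joined only at node 1) = 510 + 3.288 = 513.3 Ω
  Rp2 = R4 ‖ Rs1 (parallel, both between nodes 0 and 2) = 1/(1/5600 + 1/513.3) = 470.2 Ω
R_th = 470.2 Ω

Final answer: V_th = 0.03972 V, R_th = 470.2 Ω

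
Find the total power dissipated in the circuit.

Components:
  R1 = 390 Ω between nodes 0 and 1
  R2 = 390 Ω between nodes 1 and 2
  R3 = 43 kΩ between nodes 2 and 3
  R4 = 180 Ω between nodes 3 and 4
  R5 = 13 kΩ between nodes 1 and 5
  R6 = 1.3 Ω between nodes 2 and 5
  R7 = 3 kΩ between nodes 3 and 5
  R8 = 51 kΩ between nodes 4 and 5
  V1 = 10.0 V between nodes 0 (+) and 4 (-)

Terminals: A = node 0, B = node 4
Nodal analysis, taking node 4 as the 0 V reference.
Source V1 fixes V_0 = 10 V.
KCL at each unknown node (sum of currents leaving = 0; resistances in Ω):
  Node 1: (V_1 - 10)/390 + (V_1 - V_2)/390 + (V_1 - V_5)/13000 = 0
  Node 2: (V_2 - V_1)/390 + (V_2 - V_3)/43000 + (V_2 - V_5)/1.3 = 0
  Node 3: (V_3 - V_2)/43000 + (V_3 - 0)/180 + (V_3 - V_5)/3000 = 0
  Node 5: (V_5 - V_1)/13000 + (V_5 - V_2)/1.3 + (V_5 - V_3)/3000 + (V_5 - 0)/51000 = 0
Collecting terms (coefficients in siemens):
  0.005205·V_1 - 0.002564·V_2 - 0.00007692·V_5 = 0.02564
  0.7718·V_2 - 0.002564·V_1 - 0.00002326·V_3 - 0.7692·V_5 = 0
  0.005912·V_3 - 0.00002326·V_2 - 0.0003333·V_5 = 0
  0.7697·V_5 - 0.00007692·V_1 - 0.7692·V_2 - 0.0003333·V_3 = 0
Solving these 4 simultaneous equations (Gaussian elimination) gives:
  V_1 = 8.913 V, V_2 = 7.858 V, V_3 = 0.4738 V, V_5 = 7.855 V
Power in each resistor, P = (ΔV)²/R:
  P_R1 = (10 - 8.913)²/390 = 0.003028 W
  P_R2 = (8.913 - 7.858)²/390 = 0.002853 W
  P_R3 = (7.858 - 0.4738)²/43000 = 0.001268 W
  P_R4 = (0.4738 - 0)²/180 = 0.001247 W
  P_R5 = (8.913 - 7.855)²/13000 = 0.00008613 W
  P_R6 = (7.858 - 7.855)²/1.3 = 0.000008342 W
  P_R7 = (0.4738 - 7.855)²/3000 = 0.01816 W
  P_R8 = (0 - 7.855)²/51000 = 0.00121 W
P_total = P_R1 + P_R2 + P_R3 + P_R4 + P_R5 + P_R6 + P_R7 + P_R8 = 0.02786 W

Final answer: 0.02786 W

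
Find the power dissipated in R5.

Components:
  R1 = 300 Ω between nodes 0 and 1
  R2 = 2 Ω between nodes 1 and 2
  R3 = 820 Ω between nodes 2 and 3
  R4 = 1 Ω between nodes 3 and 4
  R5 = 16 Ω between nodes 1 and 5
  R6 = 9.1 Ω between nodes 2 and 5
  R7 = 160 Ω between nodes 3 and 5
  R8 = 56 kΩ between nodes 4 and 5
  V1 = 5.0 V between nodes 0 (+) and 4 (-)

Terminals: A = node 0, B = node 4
Nodal analysis, taking node 4 as the 0 V reference.
Source V1 fixes V_0 = 5 V.
KCL at each unknown node (sum of currents leaving = 0; resistances in Ω):
  Node 1: (V_1 - 5)/300 + (V_1 - V_2)/2 + (V_1 - V_5)/16 = 0
  Node 2: (V_2 - V_1)/2 + (V_2 - V_3)/820 + (V_2 - V_5)/9.1 = 0
  Node 3: (V_3 - V_2)/820 + (V_3 - 0)/1 + (V_3 - V_5)/160 = 0
  Node 5: (V_5 - V_1)/16 + (V_5 - V_2)/9.1 + (V_5 - V_3)/160 + (V_5 - 0)/56000 = 0
Collecting terms (coefficients in siemens):
  0.5658·V_1 - 0.5·V_2 - 0.0625·V_5 = 0.01667
  0.6111·V_2 - 0.5·V_1 - 0.00122·V_3 - 0.1099·V_5 = 0
  1.007·V_3 - 0.00122·V_2 - 0.00625·V_5 = 0
  0.1787·V_5 - 0.0625·V_1 - 0.1099·V_2 - 0.00625·V_3 = 0
Solving these 4 simultaneous equations (Gaussian elimination) gives:
  V_1 = 1.587 V, V_2 = 1.572 V, V_3 = 0.01135 V, V_5 = 1.523 V
I_R5 = (V_1 - V_5)/R5 = (1.587 - 1.523)/16 = 0.004021 A
P_R5 = I_R5² × R5 = (0.004021)² × 16 = 0.0002586 W

Final answer: 0.0002586 W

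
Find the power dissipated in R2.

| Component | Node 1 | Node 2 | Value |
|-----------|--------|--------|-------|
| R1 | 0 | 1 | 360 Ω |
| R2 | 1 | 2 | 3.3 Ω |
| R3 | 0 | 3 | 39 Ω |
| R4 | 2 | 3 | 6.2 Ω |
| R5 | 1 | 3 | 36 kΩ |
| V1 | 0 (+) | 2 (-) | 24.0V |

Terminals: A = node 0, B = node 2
Nodal analysis, taking node 2 as the 0 V reference.
Source V1 fixes V_0 = 24 V.
KCL at each unknown node (sum of currents leaving = 0; resistances in Ω):
  Node 1: (V_1 - 24)/360 + (V_1 - 0)/3.3 + (V_1 - V_3)/36000 = 0
  Node 3: (V_3 - 24)/39 + (V_3 - 0)/6.2 + (V_3 - V_1)/36000 = 0
Collecting terms (coefficients in siemens):
  0.3058·V_1 - 0.00002778·V_3 = 0.06667
  0.187·V_3 - 0.00002778·V_1 = 0.6154
Determinant D = (0.3058)(0.187) - (-0.00002778)(-0.00002778) = 0.05718
V_1 = [(0.06667)(0.187) - (-0.00002778)(0.6154)]/D = 0.2183 V
V_3 = [(0.3058)(0.6154) - (0.06667)(-0.00002778)]/D = 3.292 V
I_R2 = (V_1 - V_2)/R2 = (0.2183 - 0)/3.3 = 0.06615 A
P_R2 = I_R2² × R2 = (0.06615)² × 3.3 = 0.01444 W

Final answer: 0.01444 W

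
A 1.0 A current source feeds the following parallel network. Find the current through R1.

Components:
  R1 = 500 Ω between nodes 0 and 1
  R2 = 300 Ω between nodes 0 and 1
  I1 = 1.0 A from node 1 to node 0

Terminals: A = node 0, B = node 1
All resistors sit directly between nodes 0 and 1, so they are in parallel and share one voltage V; the full source current 1 A splits among them.
1/R_par = 1/500 + 1/300 = 0.005333 S  =>  R_par = 187.5 Ω
V = I × R_par = 1 × 187.5 = 187.5 V
I_R1 = V/R1 = 187.5/500 = 0.375 A

Final answer: 0.375 A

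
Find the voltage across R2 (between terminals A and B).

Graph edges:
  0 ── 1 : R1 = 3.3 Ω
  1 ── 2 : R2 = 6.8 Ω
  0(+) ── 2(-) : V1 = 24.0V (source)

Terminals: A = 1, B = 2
R1 and R2 are in series across V1 (node 0 → node 1 → node 2), and the output A–B is taken across R2, so this is a voltage divider.
Series current: I = V1/(R1 + R2) = 24/(3.3 + 6.8) = 24/10.1 = 2.376 A
V_R2 = I × R2 = V1 × R2/(R1 + R2) = 24 × 6.8/10.1 = 16.16 V

Final answer: 16.16 V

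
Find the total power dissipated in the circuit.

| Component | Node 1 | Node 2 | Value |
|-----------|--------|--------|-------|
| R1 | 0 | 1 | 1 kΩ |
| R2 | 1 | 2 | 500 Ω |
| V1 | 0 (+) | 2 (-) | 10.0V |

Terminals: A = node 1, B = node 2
Nodal analysis, taking node 2 as the 0 V reference.
Source V1 fixes V_0 = 10 V.
KCL at each unknown node (sum of currents leaving = 0; resistances in Ω):
  Node 1: (V_1 - 10)/1000 + (V_1 - 0)/500 = 0
Collecting terms: 0.003 × V_1 = 0.01  =>  V_1 = 3.333 V
Power in each resistor, P = (ΔV)²/R:
  P_R1 = (10 - 3.333)²/1000 = 0.04444 W
  P_R2 = (3.333 - 0)²/500 = 0.02222 W
P_total = P_R1 + P_R2 = 0.06667 W

Final answer: 0.06667 W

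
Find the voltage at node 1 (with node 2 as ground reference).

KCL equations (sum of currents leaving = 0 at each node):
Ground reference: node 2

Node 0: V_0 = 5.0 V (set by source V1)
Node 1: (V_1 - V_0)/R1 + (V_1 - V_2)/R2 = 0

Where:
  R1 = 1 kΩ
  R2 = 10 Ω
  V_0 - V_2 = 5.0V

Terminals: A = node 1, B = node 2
Nodal analysis, taking node 2 as the 0 V reference.
Source V1 fixes V_0 = 5 V.
KCL at each unknown node (sum of currents leaving = 0; resistances in Ω):
  Node 1: (V_1 - 5)/1000 + (V_1 - 0)/10 = 0
Collecting terms: 0.101 × V_1 = 0.005  =>  V_1 = 0.0495 V
The requested potential is V_1 = 0.0495 V.

Final answer: V_1 = 0.0495 V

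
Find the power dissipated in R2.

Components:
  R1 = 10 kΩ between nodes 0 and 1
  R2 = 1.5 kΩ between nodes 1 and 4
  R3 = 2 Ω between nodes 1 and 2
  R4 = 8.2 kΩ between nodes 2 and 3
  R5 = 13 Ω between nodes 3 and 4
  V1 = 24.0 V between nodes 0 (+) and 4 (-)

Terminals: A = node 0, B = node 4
Nodal analysis, taking node 4 as the 0 V reference.
Source V1 fixes V_0 = 24 V.
KCL at each unknown node (sum of currents leaving = 0; resistances in Ω):
  Node 1: (V_1 - 24)/10000 + (V_1 - 0)/1500 + (V_1 - V_2)/2 = 0
  Node 2: (V_2 - V_1)/2 + (V_2 - V_3)/8200 = 0
  Node 3: (V_3 - V_2)/8200 + (V_3 - 0)/13 = 0
Collecting terms (coefficients in siemens):
  0.5008·V_1 - 0.5·V_2 = 0.0024
  0.5001·V_2 - 0.5·V_1 - 0.000122·V_3 = 0
  0.07705·V_3 - 0.000122·V_2 = 0
Solving these 3 simultaneous equations (Gaussian elimination) gives:
  V_1 = 2.702 V, V_2 = 2.701 V, V_3 = 0.004275 V
I_R2 = (V_1 - V_4)/R2 = (2.702 - 0)/1500 = 0.001801 A
P_R2 = I_R2² × R2 = (0.001801)² × 1500 = 0.004865 W

Final answer: 0.004865 W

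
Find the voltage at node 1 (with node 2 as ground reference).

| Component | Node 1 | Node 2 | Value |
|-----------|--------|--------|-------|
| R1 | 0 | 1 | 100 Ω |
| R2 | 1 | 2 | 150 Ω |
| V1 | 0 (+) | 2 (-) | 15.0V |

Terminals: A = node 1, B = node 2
Nodal analysis, taking node 2 as the 0 V reference.
Source V1 fixes V_0 = 15 V.
KCL at each unknown node (sum of currents leaving = 0; resistances in Ω):
  Node 1: (V_1 - 15)/100 + (V_1 - 0)/150 = 0
Collecting terms: 0.01667 × V_1 = 0.15  =>  V_1 = 9 V
The requested potential is V_1 = 9 V.

Final answer: V_1 = 9 V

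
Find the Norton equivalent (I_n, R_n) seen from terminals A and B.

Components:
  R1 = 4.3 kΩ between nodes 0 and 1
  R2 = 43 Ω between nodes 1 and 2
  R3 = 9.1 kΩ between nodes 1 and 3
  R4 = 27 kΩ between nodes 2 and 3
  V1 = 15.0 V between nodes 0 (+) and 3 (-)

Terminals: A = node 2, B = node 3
Find the Thévenin equivalent first; then I_n = V_th/R_th and R_n = R_th.
Step 1 — V_th is the open-circuit voltage V_A - V_B (nothing connected across the terminals).
Nodal analysis, taking node 3 as the 0 V reference.
Source V1 fixes V_0 = 15 V.
KCL at each unknown node (sum of currents leaving = 0; resistances in Ω):
  Node 1: (V_1 - 15)/4300 + (V_1 - V_2)/43 + (V_1 - 0)/9100 = 0
  Node 2: (V_2 - V_1)/43 + (V_2 - 0)/27000 = 0
Collecting terms (coefficients in siemens):
  0.0236·V_1 - 0.02326·V_2 = 0.003488
  0.02329·V_2 - 0.02326·V_1 = 0
Determinant D = (0.0236)(0.02329) - (-0.02326)(-0.02326) = 0.000008838
V_1 = [(0.003488)(0.02329) - (-0.02326)(0)]/D = 9.194 V
V_2 = [(0.0236)(0) - (0.003488)(-0.02326)]/D = 9.179 V
V_th = V_2 - V_3 = 9.179 - 0 = 9.179 V
Step 2 — R_th: zero the source — replace V1 by a short circuit (node 3 merges into node 0) — and find the resistance seen between A (node 2) and B (node 0).
Reduce the network between node 2 (A) and node 0 (B) by series/parallel combination:
  Rp1 = R1 ‖ R3 (parallel, both between nodes 0 and 1) = 1/(1/4300 + 1/9100) = 2920 Ω
  Rs1 = R2 + Rp1 (series, joined only at node 1) = 43 + 2920 = 2963 Ω
  Rp2 = R4 ‖ Rs1 (parallel, both between nodes 0 and 2) = 1/(1/27000 + 1/2963) = 2670 Ω
R_th = 2.67 kΩ
I_n = V_th/R_th = 9.179/2670 = 0.003438 A, and R_n = R_th = 2.67 kΩ

Final answer: I_n = 0.003438 A, R_n = 2.67 kΩ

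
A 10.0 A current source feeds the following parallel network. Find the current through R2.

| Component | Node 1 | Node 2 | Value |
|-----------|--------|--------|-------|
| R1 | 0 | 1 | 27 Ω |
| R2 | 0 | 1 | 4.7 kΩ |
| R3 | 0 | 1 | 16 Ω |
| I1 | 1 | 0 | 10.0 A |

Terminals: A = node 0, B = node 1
All resistors sit directly between nodes 0 and 1, so they are in parallel and share one voltage V; the full source current 10 A splits among them.
1/R_par = 1/27 + 1/4700 + 1/16 = 0.09975 S  =>  R_par = 10.03 Ω
V = I × R_par = 10 × 10.03 = 100.3 V
I_R2 = V/R2 = 100.3/4700 = 0.02133 A

Final answer: 0.02133 A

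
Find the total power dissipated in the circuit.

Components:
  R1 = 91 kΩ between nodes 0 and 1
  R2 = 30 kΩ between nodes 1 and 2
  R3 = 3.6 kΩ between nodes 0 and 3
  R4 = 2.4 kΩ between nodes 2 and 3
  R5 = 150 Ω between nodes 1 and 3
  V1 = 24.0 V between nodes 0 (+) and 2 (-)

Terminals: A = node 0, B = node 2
Nodal analysis, taking node 2 as the 0 V reference.
Source V1 fixes V_0 = 24 V.
KCL at each unknown node (sum of currents leaving = 0; resistances in Ω):
  Node 1: (V_1 - 24)/91000 + (V_1 - 0)/30000 + (V_1 - V_3)/150 = 0
  Node 3: (V_3 - 24)/3600 + (V_3 - 0)/2400 + (V_3 - V_1)/150 = 0
Collecting terms (coefficients in siemens):
  0.006711·V_1 - 0.006667·V_3 = 0.0002637
  0.007361·V_3 - 0.006667·V_1 = 0.006667
Determinant D = (0.006711)(0.007361) - (-0.006667)(-0.006667) = 0.000004956
V_1 = [(0.0002637)(0.007361) - (-0.006667)(0.006667)]/D = 9.36 V
V_3 = [(0.006711)(0.006667) - (0.0002637)(-0.006667)]/D = 9.382 V
Power in each resistor, P = (ΔV)²/R:
  P_R1 = (24 - 9.36)²/91000 = 0.002355 W
  P_R2 = (9.36 - 0)²/30000 = 0.00292 W
  P_R3 = (24 - 9.382)²/3600 = 0.05935 W
  P_R4 = (0 - 9.382)²/2400 = 0.03668 W
  P_R5 = (9.36 - 9.382)²/150 = 0.000003425 W
P_total = P_R1 + P_R2 + P_R3 + P_R4 + P_R5 = 0.1013 W

Final answer: 0.1013 W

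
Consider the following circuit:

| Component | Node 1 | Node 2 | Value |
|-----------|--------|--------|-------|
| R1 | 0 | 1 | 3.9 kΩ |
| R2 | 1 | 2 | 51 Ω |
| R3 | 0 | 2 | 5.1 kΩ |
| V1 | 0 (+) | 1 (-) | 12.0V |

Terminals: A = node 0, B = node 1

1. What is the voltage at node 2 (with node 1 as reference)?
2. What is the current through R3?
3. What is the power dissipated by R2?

Nodal analysis, taking node 1 as the 0 V reference.
Source V1 fixes V_0 = 12 V.
KCL at each unknown node (sum of currents leaving = 0; resistances in Ω):
  Node 2: (V_2 - 0)/51 + (V_2 - 12)/5100 = 0
Collecting terms: 0.0198 × V_2 = 0.002353  =>  V_2 = 0.1188 V
Part 1:
  Read off the nodal solution: V_2 = 0.1188 V
Part 2:
  I_R3 = (V_0 - V_2)/R3 = (12 - 0.1188)/5100 = 0.00233 A
  Magnitude: I_R3 = 0.00233 A
Part 3:
  I_R2 = (V_1 - V_2)/R2 = (0 - 0.1188)/51 = -0.00233 A
  P_R2 = I_R2² × R2 = (-0.00233)² × 51 = 0.0002768 W

Final answers:
1. V_2 = 0.1188 V
2. I_R3 = 0.00233 A
3. P_R2 = 0.0002768 W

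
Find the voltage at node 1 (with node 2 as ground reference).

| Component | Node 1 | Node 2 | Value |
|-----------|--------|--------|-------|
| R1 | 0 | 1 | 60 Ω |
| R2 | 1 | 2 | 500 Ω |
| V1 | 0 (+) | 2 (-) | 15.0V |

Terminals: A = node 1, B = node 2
Nodal analysis, taking node 2 as the 0 V reference.
Source V1 fixes V_0 = 15 V.
KCL at each unknown node (sum of currents leaving = 0; resistances in Ω):
  Node 1: (V_1 - 15)/60 + (V_1 - 0)/500 = 0
Collecting terms: 0.01867 × V_1 = 0.25  =>  V_1 = 13.39 V
The requested potential is V_1 = 13.39 V.

Final answer: V_1 = 13.39 V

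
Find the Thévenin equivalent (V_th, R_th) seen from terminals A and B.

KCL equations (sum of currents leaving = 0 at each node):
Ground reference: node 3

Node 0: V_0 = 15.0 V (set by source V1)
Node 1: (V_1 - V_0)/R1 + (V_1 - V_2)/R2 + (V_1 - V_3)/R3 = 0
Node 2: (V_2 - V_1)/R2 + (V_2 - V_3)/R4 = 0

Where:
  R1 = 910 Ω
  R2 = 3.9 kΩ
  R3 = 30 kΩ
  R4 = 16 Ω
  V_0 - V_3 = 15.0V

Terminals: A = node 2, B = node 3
Step 1 — V_th is the open-circuit voltage V_A - V_B (nothing connected across the terminals).
Nodal analysis, taking node 3 as the 0 V reference.
Source V1 fixes V_0 = 15 V.
KCL at each unknown node (sum of currents leaving = 0; resistances in Ω):
  Node 1: (V_1 - 15)/910 + (V_1 - V_2)/3900 + (V_1 - 0)/30000 = 0
  Node 2: (V_2 - V_1)/3900 + (V_2 - 0)/16 = 0
Collecting terms (coefficients in siemens):
  0.001389·V_1 - 0.0002564·V_2 = 0.01648
  0.06276·V_2 - 0.0002564·V_1 = 0
Determinant D = (0.001389)(0.06276) - (-0.0002564)(-0.0002564) = 0.00008708
V_1 = [(0.01648)(0.06276) - (-0.0002564)(0)]/D = 11.88 V
V_2 = [(0.001389)(0) - (0.01648)(-0.0002564)]/D = 0.04854 V
V_th = V_2 - V_3 = 0.04854 - 0 = 0.04854 V
Step 2 — R_th: zero the source — replace V1 by a short circuit (node 3 merges into node 0) — and find the resistance seen between A (node 2) and B (node 0).
Reduce the network between node 2 (A) and node 0 (B) by series/parallel combination:
  Rp1 = R1 ‖ R3 (parallel, both between nodes 0 and 1) = 1/(1/910 + 1/30000) = 883.2 Ω
  Rs1 = R2 + Rp1 (series, joined only at node 1) = 3900 + 883.2 = 4783 Ω
  Rp2 = R4 ‖ Rs1 (parallel, both between nodes 0 and 2) = 1/(1/16 + 1/4783) = 15.95 Ω
R_th = 15.95 Ω

Final answer: V_th = 0.04854 V, R_th = 15.95 Ω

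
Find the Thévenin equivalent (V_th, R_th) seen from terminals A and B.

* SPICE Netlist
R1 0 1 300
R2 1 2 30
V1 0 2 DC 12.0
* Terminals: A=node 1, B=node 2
Step 1 — V_th is the open-circuit voltage V_A - V_B (nothing connected across the terminals).
Nodal analysis, taking node 2 as the 0 V reference.
Source V1 fixes V_0 = 12 V.
KCL at each unknown node (sum of currents leaving = 0; resistances in Ω):
  Node 1: (V_1 - 12)/300 + (V_1 - 0)/30 = 0
Collecting terms: 0.03667 × V_1 = 0.04  =>  V_1 = 1.091 V
V_th = V_1 - V_2 = 1.091 - 0 = 1.091 V
Step 2 — R_th: zero the source — replace V1 by a short circuit (node 2 merges into node 0) — and find the resistance seen between A (node 1) and B (node 0).
Reduce the network between node 1 (A) and node 0 (B) by series/parallel combination:
  Rp1 = R1 ‖ R2 (parallel, both between nodes 0 and 1) = 1/(1/300 + 1/30) = 27.27 Ω
R_th = 27.27 Ω

Final answer: V_th = 1.091 V, R_th = 27.27 Ω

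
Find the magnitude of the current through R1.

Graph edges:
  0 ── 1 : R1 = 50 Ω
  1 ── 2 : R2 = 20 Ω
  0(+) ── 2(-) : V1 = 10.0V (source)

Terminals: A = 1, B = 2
Nodal analysis, taking node 2 as the 0 V reference.
Source V1 fixes V_0 = 10 V.
KCL at each unknown node (sum of currents leaving = 0; resistances in Ω):
  Node 1: (V_1 - 10)/50 + (V_1 - 0)/20 = 0
Collecting terms: 0.07 × V_1 = 0.2  =>  V_1 = 2.857 V
I_R1 = (V_0 - V_1)/R1 = (10 - 2.857)/50 = 0.1429 A
|I_R1| = 0.1429 A

Final answer: |I_R1| = 0.1429 A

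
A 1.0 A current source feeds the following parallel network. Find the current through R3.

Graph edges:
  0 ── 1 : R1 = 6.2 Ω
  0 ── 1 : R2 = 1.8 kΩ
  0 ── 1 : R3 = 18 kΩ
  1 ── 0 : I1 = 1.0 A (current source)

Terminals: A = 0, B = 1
All resistors sit directly between nodes 0 and 1, so they are in parallel and share one voltage V; the full source current 1 A splits among them.
1/R_par = 1/6.2 + 1/1800 + 1/18000 = 0.1619 S  =>  R_par = 6.177 Ω
V = I × R_par = 1 × 6.177 = 6.177 V
I_R3 = V/R3 = 6.177/18000 = 0.0003431 A

Final answer: 0.0003431 A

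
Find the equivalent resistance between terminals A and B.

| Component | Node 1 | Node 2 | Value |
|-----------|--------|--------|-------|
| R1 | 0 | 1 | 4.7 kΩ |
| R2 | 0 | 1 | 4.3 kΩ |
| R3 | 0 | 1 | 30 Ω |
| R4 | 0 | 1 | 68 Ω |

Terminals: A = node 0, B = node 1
Reduce the network between node 0 (A) and node 1 (B) by series/parallel combination:
  Rp1 = R1 ‖ R2 ‖ R3 ‖ R4 (parallel, all between nodes 0 and 1) = 1/(1/4700 + 1/4300 + 1/30 + 1/68) = 20.63 Ω
R_eq = 20.63 Ω

Final answer: 20.63 Ω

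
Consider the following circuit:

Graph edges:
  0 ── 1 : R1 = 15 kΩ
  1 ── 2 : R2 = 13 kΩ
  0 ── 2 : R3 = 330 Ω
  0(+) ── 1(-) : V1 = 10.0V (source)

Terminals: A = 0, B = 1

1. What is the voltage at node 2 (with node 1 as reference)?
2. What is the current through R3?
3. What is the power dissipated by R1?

Nodal analysis, taking node 1 as the 0 V reference.
Source V1 fixes V_0 = 10 V.
KCL at each unknown node (sum of currents leaving = 0; resistances in Ω):
  Node 2: (V_2 - 0)/13000 + (V_2 - 10)/330 = 0
Collecting terms: 0.003107 × V_2 = 0.0303  =>  V_2 = 9.752 V
Part 1:
  Read off the nodal solution: V_2 = 9.752 V
Part 2:
  I_R3 = (V_0 - V_2)/R3 = (10 - 9.752)/330 = 0.0007502 A
  Magnitude: I_R3 = 0.0007502 A
Part 3:
  I_R1 = (V_0 - V_1)/R1 = (10 - 0)/15000 = 0.0006667 A
  P_R1 = I_R1² × R1 = (0.0006667)² × 15000 = 0.006667 W

Final answers:
1. V_2 = 9.752 V
2. I_R3 = 0.0007502 A
3. P_R1 = 0.006667 W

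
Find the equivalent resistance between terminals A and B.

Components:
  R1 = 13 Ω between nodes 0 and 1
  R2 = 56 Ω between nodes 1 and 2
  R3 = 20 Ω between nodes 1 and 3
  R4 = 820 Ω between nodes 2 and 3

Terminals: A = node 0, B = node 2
Reduce the network between node 0 (A) and node 2 (B) by series/parallel combination:
  Rs1 = R3 + R4 (series, joined only at node 3) = 20 + 820 = 840 Ω
  Rp1 = R2 ‖ Rs1 (parallel, both between nodes 1 and 2) = 1/(1/56 + 1/840) = 52.5 Ω
  Rs2 = R1 + Rp1 (series, joined only at node 1) = 13 + 52.5 = 65.5 Ω
R_eq = 65.5 Ω

Final answer: 65.5 Ω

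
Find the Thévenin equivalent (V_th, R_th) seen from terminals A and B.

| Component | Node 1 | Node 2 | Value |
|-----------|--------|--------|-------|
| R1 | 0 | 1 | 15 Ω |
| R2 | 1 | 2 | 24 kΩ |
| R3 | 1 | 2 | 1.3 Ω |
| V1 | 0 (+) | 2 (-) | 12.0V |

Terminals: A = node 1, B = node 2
Step 1 — V_th is the open-circuit voltage V_A - V_B (nothing connected across the terminals).
Nodal analysis, taking node 2 as the 0 V reference.
Source V1 fixes V_0 = 12 V.
KCL at each unknown node (sum of currents leaving = 0; resistances in Ω):
  Node 1: (V_1 - 12)/15 + (V_1 - 0)/24000 + (V_1 - 0)/1.3 = 0
Collecting terms: 0.8359 × V_1 = 0.8  =>  V_1 = 0.957 V
V_th = V_1 - V_2 = 0.957 - 0 = 0.957 V
Step 2 — R_th: zero the source — replace V1 by a short circuit (node 2 merges into node 0) — and find the resistance seen between A (node 1) and B (node 0).
Reduce the network between node 1 (A) and node 0 (B) by series/parallel combination:
  Rp1 = R1 ‖ R2 ‖ R3 (parallel, all between nodes 0 and 1) = 1/(1/15 + 1/24000 + 1/1.3) = 1.196 Ω
R_th = 1.196 Ω

Final answer: V_th = 0.957 V, R_th = 1.196 Ω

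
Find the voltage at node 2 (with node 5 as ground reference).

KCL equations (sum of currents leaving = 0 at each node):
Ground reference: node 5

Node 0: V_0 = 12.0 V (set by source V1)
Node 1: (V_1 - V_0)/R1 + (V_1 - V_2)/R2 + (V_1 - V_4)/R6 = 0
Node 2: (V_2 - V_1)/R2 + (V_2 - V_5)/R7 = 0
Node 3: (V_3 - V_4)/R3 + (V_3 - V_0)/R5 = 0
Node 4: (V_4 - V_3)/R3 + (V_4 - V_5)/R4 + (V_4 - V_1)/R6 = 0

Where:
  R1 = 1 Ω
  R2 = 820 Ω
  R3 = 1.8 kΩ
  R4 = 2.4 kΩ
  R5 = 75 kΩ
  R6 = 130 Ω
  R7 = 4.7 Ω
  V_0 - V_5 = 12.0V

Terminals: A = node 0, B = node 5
Nodal analysis, taking node 5 as the 0 V reference.
Source V1 fixes V_0 = 12 V.
KCL at each unknown node (sum of currents leaving = 0; resistances in Ω):
  Node 1: (V_1 - 12)/1 + (V_1 - V_2)/820 + (V_1 - V_4)/130 = 0
  Node 2: (V_2 - V_1)/820 + (V_2 - 0)/4.7 = 0
  Node 3: (V_3 - V_4)/1800 + (V_3 - 12)/75000 = 0
  Node 4: (V_4 - V_3)/1800 + (V_4 - 0)/2400 + (V_4 - V_1)/130 = 0
Collecting terms (coefficients in siemens):
  1.009·V_1 - 0.00122·V_2 - 0.007692·V_4 = 12
  0.214·V_2 - 0.00122·V_1 = 0
  0.0005689·V_3 - 0.0005556·V_4 = 0.00016
  0.008665·V_4 - 0.007692·V_1 - 0.0005556·V_3 = 0
Solving these 4 simultaneous equations (Gaussian elimination) gives:
  V_1 = 11.98 V, V_2 = 0.06828 V, V_3 = 11.38 V, V_4 = 11.37 V
The requested potential is V_2 = 0.06828 V.

Final answer: V_2 = 0.06828 V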